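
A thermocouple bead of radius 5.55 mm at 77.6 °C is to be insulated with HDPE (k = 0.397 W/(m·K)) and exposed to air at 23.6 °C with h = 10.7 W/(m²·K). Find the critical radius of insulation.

r_cr = 7.42 cm

For a sphere, r_cr = 2k_ins/h = 2·0.397/10.7 = 0.0742 m = 7.42 cm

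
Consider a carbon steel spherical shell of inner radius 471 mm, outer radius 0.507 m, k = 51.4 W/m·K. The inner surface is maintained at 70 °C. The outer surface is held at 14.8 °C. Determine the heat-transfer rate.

Q = 4πk·ΔT/(1/r₁ − 1/r₂) = 4π × 51.4 × 55.2 / (1/0.471 − 1/0.507) = 2.37×10^5 W

Q = 237 kW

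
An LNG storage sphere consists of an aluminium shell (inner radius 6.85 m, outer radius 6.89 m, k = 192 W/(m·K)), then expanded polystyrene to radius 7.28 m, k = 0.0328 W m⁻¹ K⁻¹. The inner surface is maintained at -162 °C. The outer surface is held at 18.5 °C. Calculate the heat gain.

Q = 9.57 kW

Series thermal resistances, inner to outer:
  R_aluminium = (1/6.85 − 1/6.89)/(4πk) = 8.475×10^-4/(4π·192) = 3.513×10^-7 K/W
  R_expanded polystyrene = (1/6.89 − 1/7.28)/(4πk) = 0.007775/(4π·0.0328) = 0.01886 K/W
ΣR = 3.513×10^-7 + 0.01886 = 0.01886 K/W
Q = ΔT/ΣR = (-162 °C − 18.5 °C)/0.01886 = -9570 W
(Negative Q ⇒ heat flows inward; heat gain = 9570 W.)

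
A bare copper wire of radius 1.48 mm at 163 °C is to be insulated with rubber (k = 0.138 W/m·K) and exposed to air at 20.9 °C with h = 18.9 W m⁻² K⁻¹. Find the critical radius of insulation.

For a cylinder, r_cr = k_ins/h = 0.138/18.9 = 0.00730 m = 0.730 cm

r_cr = 0.730 cm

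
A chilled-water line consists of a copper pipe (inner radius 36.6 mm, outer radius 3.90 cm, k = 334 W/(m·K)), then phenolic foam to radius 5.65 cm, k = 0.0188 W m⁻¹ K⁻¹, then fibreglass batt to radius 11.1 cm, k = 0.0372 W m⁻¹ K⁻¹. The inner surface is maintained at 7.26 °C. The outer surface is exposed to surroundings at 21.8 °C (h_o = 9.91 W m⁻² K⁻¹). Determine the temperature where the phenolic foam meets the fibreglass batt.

T = 14.7 °C

Series thermal resistances, inner to outer:
  R'_copper = ln(0.0390/0.0366)/(2πk) = 0.06351/(2π·334) = 3.026×10^-5 m·K/W
  R'_phenolic foam = ln(0.0565/0.0390)/(2πk) = 0.3707/(2π·0.0188) = 3.138 m·K/W
  R'_fibreglass batt = ln(0.111/0.0565)/(2πk) = 0.6753/(2π·0.0372) = 2.889 m·K/W
  R'_conv,out = 1/(2πr h) = 1/(2π·0.111·9.91) = 0.1447 m·K/W
ΣR = 3.026×10^-5 + 3.138 + 2.889 + 0.1447 = 6.172 m·K/W
Q' = ΔT/ΣR = (7.26 °C − 21.8 °C)/6.172 = -2.356 W/m
From the inner boundary to the phenolic foam/fibreglass batt interface, ΣR_partial = 3.138 m·K/W.
T_interface = T_in − Q'·ΣR_partial = 7.26 °C − (-2.356)(3.138) = 14.7 °C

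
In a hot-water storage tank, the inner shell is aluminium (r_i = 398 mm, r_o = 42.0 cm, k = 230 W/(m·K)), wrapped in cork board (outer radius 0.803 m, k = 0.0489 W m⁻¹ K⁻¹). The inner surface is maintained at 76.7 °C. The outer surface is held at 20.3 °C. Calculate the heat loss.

Resistance network (inner→outer):
  R_aluminium = (1/0.398 − 1/0.420)/(4πk) = 0.1316/(4π·230) = 4.554×10^-5 K/W
  R_cork board = (1/0.420 − 1/0.803)/(4πk) = 1.136/(4π·0.0489) = 1.848 K/W
ΣR = 4.554×10^-5 + 1.848 = 1.848 K/W
Q = ΔT/ΣR = (76.7 °C − 20.3 °C)/1.848 = 30.5 W

Q = 30.5 W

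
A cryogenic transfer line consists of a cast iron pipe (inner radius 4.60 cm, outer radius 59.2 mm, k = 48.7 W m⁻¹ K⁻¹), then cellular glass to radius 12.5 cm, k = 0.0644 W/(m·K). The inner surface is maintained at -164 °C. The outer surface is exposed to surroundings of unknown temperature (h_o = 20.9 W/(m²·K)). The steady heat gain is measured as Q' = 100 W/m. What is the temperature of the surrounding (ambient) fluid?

T_out = 26.9 °C

Series resistances:
  R'_cast iron = ln(0.0592/0.0460)/(2πk) = 0.2523/(2π·48.7) = 8.245×10^-4 m·K/W
  R'_cellular glass = ln(0.125/0.0592)/(2πk) = 0.7474/(2π·0.0644) = 1.847 m·K/W
  R'_conv,out = 1/(2πr h) = 1/(2π·0.125·20.9) = 0.06092 m·K/W
ΣR = 1.909 m·K/W
ΔT = Q'·ΣR = 100 × 1.909 = 190.9 K
Heat flows inward, so T_out = T_in + ΔT = -164 + 190.9 = 26.9 °C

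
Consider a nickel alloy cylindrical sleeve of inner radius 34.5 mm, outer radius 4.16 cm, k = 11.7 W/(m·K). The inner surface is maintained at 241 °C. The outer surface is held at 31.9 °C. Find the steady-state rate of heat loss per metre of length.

Q' = 2πk·ΔT/ln(r₂/r₁) = 2π × 11.7 × 209.1 / ln(0.0416/0.0345) = 82100 W/m

Q' = 82100 W/m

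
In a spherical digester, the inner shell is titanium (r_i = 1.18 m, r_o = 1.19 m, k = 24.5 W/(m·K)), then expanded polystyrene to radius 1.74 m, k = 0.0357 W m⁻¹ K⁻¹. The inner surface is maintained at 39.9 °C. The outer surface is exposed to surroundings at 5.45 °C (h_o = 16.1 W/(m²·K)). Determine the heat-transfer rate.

Resistance network (inner→outer):
  R_titanium = (1/1.18 − 1/1.19)/(4πk) = 0.007121/(4π·24.5) = 2.313×10^-5 K/W
  R_expanded polystyrene = (1/1.19 − 1/1.74)/(4πk) = 0.2656/(4π·0.0357) = 0.5921 K/W
  R_conv,out = 1/(4πr²h) = 1/(4π·1.74²·16.1) = 0.001633 K/W
ΣR = 2.313×10^-5 + 0.5921 + 0.001633 = 0.5938 K/W
Q = ΔT/ΣR = (39.9 °C − 5.45 °C)/0.5938 = 58.0 W

Q = 58.0 W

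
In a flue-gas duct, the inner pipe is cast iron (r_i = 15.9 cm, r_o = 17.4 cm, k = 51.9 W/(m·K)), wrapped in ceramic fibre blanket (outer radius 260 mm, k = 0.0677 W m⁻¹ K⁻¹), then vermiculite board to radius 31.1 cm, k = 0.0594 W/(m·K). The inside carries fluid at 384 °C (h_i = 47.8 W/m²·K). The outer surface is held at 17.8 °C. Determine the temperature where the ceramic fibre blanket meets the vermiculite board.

T = 139 °C

Treat each layer as a resistance in series:
  R'_conv,in = 1/(2πr h) = 1/(2π·0.159·47.8) = 0.02094 m·K/W
  R'_cast iron = ln(0.174/0.159)/(2πk) = 0.09015/(2π·51.9) = 2.765×10^-4 m·K/W
  R'_ceramic fibre blanket = ln(0.260/0.174)/(2πk) = 0.4016/(2π·0.0677) = 0.9442 m·K/W
  R'_vermiculite board = ln(0.311/0.260)/(2πk) = 0.1791/(2π·0.0594) = 0.4799 m·K/W
ΣR = 0.02094 + 2.765×10^-4 + 0.9442 + 0.4799 = 1.445 m·K/W
Q' = ΔT/ΣR = (384 °C − 17.8 °C)/1.445 = 253.4 W/m
From the inner boundary to the ceramic fibre blanket/vermiculite board interface, ΣR_partial = 0.9654 m·K/W.
T_interface = T_in − Q'·ΣR_partial = 384 °C − (253.4)(0.9654) = 139 °C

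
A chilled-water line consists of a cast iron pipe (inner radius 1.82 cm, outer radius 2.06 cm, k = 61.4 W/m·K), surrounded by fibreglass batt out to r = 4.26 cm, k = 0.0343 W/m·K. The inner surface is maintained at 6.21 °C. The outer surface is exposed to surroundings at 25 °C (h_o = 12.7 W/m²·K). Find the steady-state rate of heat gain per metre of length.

Q' = 5.13 W/m

Series thermal resistances, inner to outer:
  R'_cast iron = ln(0.0206/0.0182)/(2πk) = 0.1239/(2π·61.4) = 3.211×10^-4 m·K/W
  R'_fibreglass batt = ln(0.0426/0.0206)/(2πk) = 0.7266/(2π·0.0343) = 3.371 m·K/W
  R'_conv,out = 1/(2πr h) = 1/(2π·0.0426·12.7) = 0.2942 m·K/W
ΣR = 3.211×10^-4 + 3.371 + 0.2942 = 3.666 m·K/W
Q' = ΔT/ΣR = (6.21 °C − 25 °C)/3.666 = -5.13 W/m
(Negative Q' ⇒ heat flows inward; heat gain = 5.13 W/m.)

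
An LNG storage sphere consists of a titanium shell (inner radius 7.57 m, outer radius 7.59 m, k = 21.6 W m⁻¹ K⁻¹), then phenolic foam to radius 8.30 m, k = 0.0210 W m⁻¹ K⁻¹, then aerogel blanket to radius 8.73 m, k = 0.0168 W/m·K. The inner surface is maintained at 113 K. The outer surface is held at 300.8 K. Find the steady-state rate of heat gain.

Resistance network (inner→outer):
  R_titanium = (1/7.57 − 1/7.59)/(4πk) = 3.481×10^-4/(4π·21.6) = 1.282×10^-6 K/W
  R_phenolic foam = (1/7.59 − 1/8.30)/(4πk) = 0.01127/(4π·0.0210) = 0.04271 K/W
  R_aerogel blanket = (1/8.30 − 1/8.73)/(4πk) = 0.005934/(4π·0.0168) = 0.02811 K/W
ΣR = 1.282×10^-6 + 0.04271 + 0.02811 = 0.07082 K/W
Q = ΔT/ΣR = (113 K − 300.8 K)/0.07082 = -2650 W
(Negative Q ⇒ heat flows inward; heat gain = 2650 W.)

Q = 2.65 kW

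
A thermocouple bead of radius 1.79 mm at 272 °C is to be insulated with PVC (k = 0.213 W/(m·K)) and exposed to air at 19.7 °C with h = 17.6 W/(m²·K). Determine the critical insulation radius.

r_cr = 2.42 cm

For a sphere, r_cr = 2k_ins/h = 2·0.213/17.6 = 0.0242 m = 2.42 cm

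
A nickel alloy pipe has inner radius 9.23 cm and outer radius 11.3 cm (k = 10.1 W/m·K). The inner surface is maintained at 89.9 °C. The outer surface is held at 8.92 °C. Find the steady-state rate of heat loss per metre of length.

Q' = 25.4 kW/m

Q' = 2πk·ΔT/ln(r₂/r₁) = 2π × 10.1 × 80.98 / ln(0.113/0.0923) = 25400 W/m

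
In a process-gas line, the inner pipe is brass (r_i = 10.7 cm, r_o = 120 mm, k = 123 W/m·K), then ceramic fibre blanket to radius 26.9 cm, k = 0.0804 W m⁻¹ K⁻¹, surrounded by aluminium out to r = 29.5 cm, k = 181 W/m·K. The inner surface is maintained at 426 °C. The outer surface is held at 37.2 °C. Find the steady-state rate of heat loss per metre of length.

Treat each layer as a resistance in series:
  R'_brass = ln(0.120/0.107)/(2πk) = 0.1147/(2π·123) = 1.484×10^-4 m·K/W
  R'_ceramic fibre blanket = ln(0.269/0.120)/(2πk) = 0.8072/(2π·0.0804) = 1.598 m·K/W
  R'_aluminium = ln(0.295/0.269)/(2πk) = 0.09226/(2π·181) = 8.113×10^-5 m·K/W
ΣR = 1.484×10^-4 + 1.598 + 8.113×10^-5 = 1.598 m·K/W
Q' = ΔT/ΣR = (426 °C − 37.2 °C)/1.598 = 243 W/m

Q' = 243 W/m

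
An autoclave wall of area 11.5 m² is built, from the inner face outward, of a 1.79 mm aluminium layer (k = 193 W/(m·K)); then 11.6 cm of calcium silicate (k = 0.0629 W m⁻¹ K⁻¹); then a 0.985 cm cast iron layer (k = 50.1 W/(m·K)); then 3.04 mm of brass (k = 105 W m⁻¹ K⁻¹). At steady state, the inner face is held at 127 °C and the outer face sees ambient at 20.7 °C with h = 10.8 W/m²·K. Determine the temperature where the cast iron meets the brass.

T = 25.8 °C

Treat each layer as a resistance in series:
  R_aluminium = L/(kA) = 0.00179/(193·11.5) = 8.065×10^-7 K/W
  R_calcium silicate = L/(kA) = 0.116/(0.0629·11.5) = 0.1604 K/W
  R_cast iron = L/(kA) = 0.00985/(50.1·11.5) = 1.710×10^-5 K/W
  R_brass = L/(kA) = 0.00304/(105·11.5) = 2.518×10^-6 K/W
  R_conv,out = 1/(hA) = 1/(10.8·11.5) = 0.008052 K/W
ΣR = 8.065×10^-7 + 0.1604 + 1.710×10^-5 + 2.518×10^-6 + 0.008052 = 0.1685 K/W
Q = ΔT/ΣR = (127 °C − 20.7 °C)/0.1685 = 630.9 W
From the inner boundary to the cast iron/brass interface, ΣR_partial = 0.1604 K/W.
T_interface = T_in − Q·ΣR_partial = 127 °C − (630.9)(0.1604) = 25.8 °C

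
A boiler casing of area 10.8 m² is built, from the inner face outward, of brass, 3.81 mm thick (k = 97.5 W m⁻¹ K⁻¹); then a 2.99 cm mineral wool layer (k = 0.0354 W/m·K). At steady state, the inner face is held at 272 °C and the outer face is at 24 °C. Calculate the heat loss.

Q = 3170 W

Series thermal resistances, inner to outer:
  R_brass = L/(kA) = 0.00381/(97.5·10.8) = 3.618×10^-6 K/W
  R_mineral wool = L/(kA) = 0.0299/(0.0354·10.8) = 0.07821 K/W
ΣR = 3.618×10^-6 + 0.07821 = 0.07821 K/W
Q = ΔT/ΣR = (272 °C − 24 °C)/0.07821 = 3170 W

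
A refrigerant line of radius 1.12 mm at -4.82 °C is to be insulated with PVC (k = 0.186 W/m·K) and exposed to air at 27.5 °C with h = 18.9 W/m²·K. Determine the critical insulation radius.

r_cr = 0.984 cm

For a cylinder, r_cr = k_ins/h = 0.186/18.9 = 0.00984 m = 0.984 cm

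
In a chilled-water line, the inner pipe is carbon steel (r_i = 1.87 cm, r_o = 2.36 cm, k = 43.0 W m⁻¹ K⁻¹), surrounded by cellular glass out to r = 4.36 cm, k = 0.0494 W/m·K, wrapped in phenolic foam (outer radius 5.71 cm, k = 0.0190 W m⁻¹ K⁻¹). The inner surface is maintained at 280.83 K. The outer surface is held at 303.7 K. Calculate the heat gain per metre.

Series thermal resistances, inner to outer:
  R'_carbon steel = ln(0.0236/0.0187)/(2πk) = 0.2327/(2π·43.0) = 8.614×10^-4 m·K/W
  R'_cellular glass = ln(0.0436/0.0236)/(2πk) = 0.6138/(2π·0.0494) = 1.978 m·K/W
  R'_phenolic foam = ln(0.0571/0.0436)/(2πk) = 0.2697/(2π·0.0190) = 2.260 m·K/W
ΣR = 8.614×10^-4 + 1.978 + 2.260 = 4.239 m·K/W
Q' = ΔT/ΣR = (280.83 K − 303.7 K)/4.239 = -5.40 W/m
(Negative Q' ⇒ heat flows inward; heat gain = 5.40 W/m.)

Q' = 5.40 W/m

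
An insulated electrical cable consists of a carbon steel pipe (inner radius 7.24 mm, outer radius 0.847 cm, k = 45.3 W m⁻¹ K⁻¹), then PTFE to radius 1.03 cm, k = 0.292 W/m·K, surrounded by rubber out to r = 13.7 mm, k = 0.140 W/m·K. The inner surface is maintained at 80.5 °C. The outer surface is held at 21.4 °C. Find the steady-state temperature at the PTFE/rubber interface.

Resistance network (inner→outer):
  R'_carbon steel = ln(0.00847/0.00724)/(2πk) = 0.1569/(2π·45.3) = 5.513×10^-4 m·K/W
  R'_PTFE = ln(0.0103/0.00847)/(2πk) = 0.1956/(2π·0.292) = 0.1066 m·K/W
  R'_rubber = ln(0.0137/0.0103)/(2πk) = 0.2853/(2π·0.140) = 0.3243 m·K/W
ΣR = 5.513×10^-4 + 0.1066 + 0.3243 = 0.4315 m·K/W
Q' = ΔT/ΣR = (80.5 °C − 21.4 °C)/0.4315 = 137.0 W/m
From the inner boundary to the PTFE/rubber interface, ΣR_partial = 0.1072 m·K/W.
T_interface = T_in − Q'·ΣR_partial = 80.5 °C − (137.0)(0.1072) = 65.8 °C

T = 65.8 °C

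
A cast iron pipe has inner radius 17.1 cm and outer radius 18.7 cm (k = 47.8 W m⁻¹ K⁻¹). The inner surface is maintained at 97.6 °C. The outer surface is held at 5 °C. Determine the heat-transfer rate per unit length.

Q' = 2πk·ΔT/ln(r₂/r₁) = 2π × 47.8 × 92.6 / ln(0.187/0.171) = 3.11×10^5 W/m

Q' = 3.11×10^5 W/m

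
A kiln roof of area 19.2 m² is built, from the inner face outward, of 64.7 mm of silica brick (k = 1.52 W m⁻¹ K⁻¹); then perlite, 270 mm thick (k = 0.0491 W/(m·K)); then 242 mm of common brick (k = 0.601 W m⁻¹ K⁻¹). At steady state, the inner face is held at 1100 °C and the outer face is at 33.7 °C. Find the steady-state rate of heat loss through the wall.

Resistance network (inner→outer):
  R_silica brick = L/(kA) = 0.0647/(1.52·19.2) = 0.002217 K/W
  R_perlite = L/(kA) = 0.270/(0.0491·19.2) = 0.2864 K/W
  R_common brick = L/(kA) = 0.242/(0.601·19.2) = 0.02097 K/W
ΣR = 0.002217 + 0.2864 + 0.02097 = 0.3096 K/W
Q = ΔT/ΣR = (1100 °C − 33.7 °C)/0.3096 = 3440 W

Q = 3.44 kW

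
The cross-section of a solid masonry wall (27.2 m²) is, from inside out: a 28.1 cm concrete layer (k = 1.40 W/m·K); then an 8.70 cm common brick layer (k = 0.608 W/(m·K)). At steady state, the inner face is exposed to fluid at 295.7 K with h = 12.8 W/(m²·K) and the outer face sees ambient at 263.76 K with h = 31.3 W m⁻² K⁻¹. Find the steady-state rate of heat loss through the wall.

Q = 1910 W

Treat each layer as a resistance in series:
  R_conv,in = 1/(hA) = 1/(12.8·27.2) = 0.002872 K/W
  R_concrete = L/(kA) = 0.281/(1.40·27.2) = 0.007379 K/W
  R_common brick = L/(kA) = 0.0870/(0.608·27.2) = 0.005261 K/W
  R_conv,out = 1/(hA) = 1/(31.3·27.2) = 0.001175 K/W
ΣR = 0.002872 + 0.007379 + 0.005261 + 0.001175 = 0.01669 K/W
Q = ΔT/ΣR = (295.7 K − 263.76 K)/0.01669 = 1910 W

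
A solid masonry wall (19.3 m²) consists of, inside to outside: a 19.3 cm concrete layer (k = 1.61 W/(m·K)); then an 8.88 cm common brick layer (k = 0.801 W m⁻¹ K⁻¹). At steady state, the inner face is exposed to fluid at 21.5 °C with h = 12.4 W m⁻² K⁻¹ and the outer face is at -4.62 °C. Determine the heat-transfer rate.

Treat each layer as a resistance in series:
  R_conv,in = 1/(hA) = 1/(12.4·19.3) = 0.004179 K/W
  R_concrete = L/(kA) = 0.193/(1.61·19.3) = 0.006211 K/W
  R_common brick = L/(kA) = 0.0888/(0.801·19.3) = 0.005744 K/W
ΣR = 0.004179 + 0.006211 + 0.005744 = 0.01613 K/W
Q = ΔT/ΣR = (21.5 °C − -4.62 °C)/0.01613 = 1620 W

Q = 1620 W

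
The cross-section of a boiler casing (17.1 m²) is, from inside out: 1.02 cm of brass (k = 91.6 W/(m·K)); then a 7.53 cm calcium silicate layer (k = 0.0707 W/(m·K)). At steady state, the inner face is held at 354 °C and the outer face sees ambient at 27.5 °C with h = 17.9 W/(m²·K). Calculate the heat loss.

Q = 4980 W

Series thermal resistances, inner to outer:
  R_brass = L/(kA) = 0.0102/(91.6·17.1) = 6.512×10^-6 K/W
  R_calcium silicate = L/(kA) = 0.0753/(0.0707·17.1) = 0.06228 K/W
  R_conv,out = 1/(hA) = 1/(17.9·17.1) = 0.003267 K/W
ΣR = 6.512×10^-6 + 0.06228 + 0.003267 = 0.06555 K/W
Q = ΔT/ΣR = (354 °C − 27.5 °C)/0.06555 = 4980 W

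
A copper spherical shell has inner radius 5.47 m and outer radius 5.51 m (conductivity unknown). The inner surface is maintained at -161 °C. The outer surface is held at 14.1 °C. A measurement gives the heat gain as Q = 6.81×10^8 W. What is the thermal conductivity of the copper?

ΣR = ΔT/Q = |-161 − 14.1|/6.81×10^8 = 2.571×10^-7 K/W
(1/r₁−1/r₂)/(4πk) = 2.571×10^-7 ⇒ k = 0.001327/(4π·2.571×10^-7) = 411 W/m·K

k = 411 W/m·K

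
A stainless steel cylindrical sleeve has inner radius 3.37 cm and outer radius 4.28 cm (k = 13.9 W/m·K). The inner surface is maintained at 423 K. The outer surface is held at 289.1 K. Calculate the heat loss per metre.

Q' = 48.9 kW/m

Q' = 2πk·ΔT/ln(r₂/r₁) = 2π × 13.9 × 133.9 / ln(0.0428/0.0337) = 48900 W/m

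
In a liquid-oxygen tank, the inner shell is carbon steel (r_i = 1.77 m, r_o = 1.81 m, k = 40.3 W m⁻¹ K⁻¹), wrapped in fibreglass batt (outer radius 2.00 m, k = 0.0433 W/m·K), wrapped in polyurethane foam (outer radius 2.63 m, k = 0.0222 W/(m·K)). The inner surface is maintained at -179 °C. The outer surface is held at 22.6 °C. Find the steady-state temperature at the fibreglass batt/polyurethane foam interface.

Resistance network (inner→outer):
  R_carbon steel = (1/1.77 − 1/1.81)/(4πk) = 0.01249/(4π·40.3) = 2.465×10^-5 K/W
  R_fibreglass batt = (1/1.81 − 1/2.00)/(4πk) = 0.05249/(4π·0.0433) = 0.09646 K/W
  R_polyurethane foam = (1/2.00 − 1/2.63)/(4πk) = 0.1198/(4π·0.0222) = 0.4293 K/W
ΣR = 2.465×10^-5 + 0.09646 + 0.4293 = 0.5258 K/W
Q = ΔT/ΣR = (-179 °C − 22.6 °C)/0.5258 = -383.4 W
From the inner boundary to the fibreglass batt/polyurethane foam interface, ΣR_partial = 0.09648 K/W.
T_interface = T_in − Q·ΣR_partial = -179 °C − (-383.4)(0.09648) = -142 °C

T = -142 °C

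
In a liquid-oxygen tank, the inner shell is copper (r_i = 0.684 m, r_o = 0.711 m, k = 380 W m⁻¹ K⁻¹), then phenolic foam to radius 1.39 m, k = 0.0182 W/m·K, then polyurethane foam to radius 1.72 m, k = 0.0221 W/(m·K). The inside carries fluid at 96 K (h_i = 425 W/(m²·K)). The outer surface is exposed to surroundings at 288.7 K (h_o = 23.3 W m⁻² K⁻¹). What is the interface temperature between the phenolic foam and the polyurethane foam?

Resistance network (inner→outer):
  R_conv,in = 1/(4πr²h) = 1/(4π·0.684²·425) = 4.002×10^-4 K/W
  R_copper = (1/0.684 − 1/0.711)/(4πk) = 0.05552/(4π·380) = 1.163×10^-5 K/W
  R_phenolic foam = (1/0.711 − 1/1.39)/(4πk) = 0.6870/(4π·0.0182) = 3.004 K/W
  R_polyurethane foam = (1/1.39 − 1/1.72)/(4πk) = 0.1380/(4π·0.0221) = 0.4970 K/W
  R_conv,out = 1/(4πr²h) = 1/(4π·1.72²·23.3) = 0.001154 K/W
ΣR = 4.002×10^-4 + 1.163×10^-5 + 3.004 + 0.4970 + 0.001154 = 3.503 K/W
Q = ΔT/ΣR = (96 K − 288.7 K)/3.503 = -55.01 W
From the inner boundary to the phenolic foam/polyurethane foam interface, ΣR_partial = 3.004 K/W.
T_interface = T_in − Q·ΣR_partial = 96 K − (-55.01)(3.004) = 261.3 K

T = 261.3 K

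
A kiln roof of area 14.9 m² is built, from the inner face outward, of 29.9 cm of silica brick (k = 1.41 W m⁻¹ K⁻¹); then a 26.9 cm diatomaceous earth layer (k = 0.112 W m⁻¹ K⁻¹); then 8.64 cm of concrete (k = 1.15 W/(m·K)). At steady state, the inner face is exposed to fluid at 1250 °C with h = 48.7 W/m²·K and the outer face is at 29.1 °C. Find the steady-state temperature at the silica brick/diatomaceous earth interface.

Treat each layer as a resistance in series:
  R_conv,in = 1/(hA) = 1/(48.7·14.9) = 0.001378 K/W
  R_silica brick = L/(kA) = 0.299/(1.41·14.9) = 0.01423 K/W
  R_diatomaceous earth = L/(kA) = 0.269/(0.112·14.9) = 0.1612 K/W
  R_concrete = L/(kA) = 0.0864/(1.15·14.9) = 0.005042 K/W
ΣR = 0.001378 + 0.01423 + 0.1612 + 0.005042 = 0.1819 K/W
Q = ΔT/ΣR = (1250 °C − 29.1 °C)/0.1819 = 6712 W
From the inner boundary to the silica brick/diatomaceous earth interface, ΣR_partial = 0.01561 K/W.
T_interface = T_in − Q·ΣR_partial = 1250 °C − (6712)(0.01561) = 1145 °C

T = 1145 °C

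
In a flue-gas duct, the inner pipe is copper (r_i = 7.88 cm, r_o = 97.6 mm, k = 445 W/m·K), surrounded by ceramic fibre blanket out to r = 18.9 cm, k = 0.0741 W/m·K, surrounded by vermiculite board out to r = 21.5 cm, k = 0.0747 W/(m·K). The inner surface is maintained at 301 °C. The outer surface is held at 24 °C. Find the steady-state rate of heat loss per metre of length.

Q' = 164 W/m

Series thermal resistances, inner to outer:
  R'_copper = ln(0.0976/0.0788)/(2πk) = 0.2140/(2π·445) = 7.652×10^-5 m·K/W
  R'_ceramic fibre blanket = ln(0.189/0.0976)/(2πk) = 0.6609/(2π·0.0741) = 1.419 m·K/W
  R'_vermiculite board = ln(0.215/0.189)/(2πk) = 0.1289/(2π·0.0747) = 0.2746 m·K/W
ΣR = 7.652×10^-5 + 1.419 + 0.2746 = 1.694 m·K/W
Q' = ΔT/ΣR = (301 °C − 24 °C)/1.694 = 164 W/m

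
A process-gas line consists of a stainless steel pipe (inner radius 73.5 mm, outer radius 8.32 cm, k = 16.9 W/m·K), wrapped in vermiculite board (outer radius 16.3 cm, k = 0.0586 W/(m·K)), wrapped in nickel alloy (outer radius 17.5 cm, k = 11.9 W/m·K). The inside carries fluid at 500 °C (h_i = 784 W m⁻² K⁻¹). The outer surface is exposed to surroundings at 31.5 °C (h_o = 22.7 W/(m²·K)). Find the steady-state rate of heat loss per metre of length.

Q' = 250 W/m

Series thermal resistances, inner to outer:
  R'_conv,in = 1/(2πr h) = 1/(2π·0.0735·784) = 0.002762 m·K/W
  R'_stainless steel = ln(0.0832/0.0735)/(2πk) = 0.1240/(2π·16.9) = 0.001167 m·K/W
  R'_vermiculite board = ln(0.163/0.0832)/(2πk) = 0.6725/(2π·0.0586) = 1.826 m·K/W
  R'_nickel alloy = ln(0.175/0.163)/(2πk) = 0.07104/(2π·11.9) = 9.501×10^-4 m·K/W
  R'_conv,out = 1/(2πr h) = 1/(2π·0.175·22.7) = 0.04006 m·K/W
ΣR = 0.002762 + 0.001167 + 1.826 + 9.501×10^-4 + 0.04006 = 1.871 m·K/W
Q' = ΔT/ΣR = (500 °C − 31.5 °C)/1.871 = 250 W/m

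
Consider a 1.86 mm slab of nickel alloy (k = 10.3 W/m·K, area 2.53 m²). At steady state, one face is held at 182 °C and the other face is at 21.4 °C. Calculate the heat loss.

Q = 2250 kW

Q = kA·ΔT/L = 10.3 × 2.53 × |182 °C − 21.4 °C| / 0.00186 = 2.25×10^6 W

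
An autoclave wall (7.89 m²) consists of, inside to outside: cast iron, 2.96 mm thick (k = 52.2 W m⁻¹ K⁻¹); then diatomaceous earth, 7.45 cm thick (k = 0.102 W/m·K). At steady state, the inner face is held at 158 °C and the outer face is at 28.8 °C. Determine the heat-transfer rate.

Q = 1400 W

Series thermal resistances, inner to outer:
  R_cast iron = L/(kA) = 0.00296/(52.2·7.89) = 7.187×10^-6 K/W
  R_diatomaceous earth = L/(kA) = 0.0745/(0.102·7.89) = 0.09257 K/W
ΣR = 7.187×10^-6 + 0.09257 = 0.09258 K/W
Q = ΔT/ΣR = (158 °C − 28.8 °C)/0.09258 = 1400 W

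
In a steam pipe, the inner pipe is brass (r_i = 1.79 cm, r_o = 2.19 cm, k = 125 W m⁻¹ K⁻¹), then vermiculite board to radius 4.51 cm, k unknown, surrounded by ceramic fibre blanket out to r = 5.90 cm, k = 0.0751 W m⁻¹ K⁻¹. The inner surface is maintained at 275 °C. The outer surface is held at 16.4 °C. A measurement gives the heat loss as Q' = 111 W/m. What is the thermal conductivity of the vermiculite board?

ΣR = ΔT/Q' = |275 − 16.4|/111 = 2.330 m·K/W
Known resistances:
  R'_brass = ln(0.0219/0.0179)/(2πk) = 0.2017/(2π·125) = 2.568×10^-4 m·K/W
  R'_ceramic fibre blanket = ln(0.0590/0.0451)/(2πk) = 0.2687/(2π·0.0751) = 0.5693 m·K/W
R_vermiculite board = ΣR − ΣR_known = 2.330 − 0.5696 = 1.760 m·K/W
ln(r₂/r₁)/(2πk) = 1.760 ⇒ k = 0.7224/(2π·1.760) = 0.0653 W/m·K

k = 0.0653 W/m·K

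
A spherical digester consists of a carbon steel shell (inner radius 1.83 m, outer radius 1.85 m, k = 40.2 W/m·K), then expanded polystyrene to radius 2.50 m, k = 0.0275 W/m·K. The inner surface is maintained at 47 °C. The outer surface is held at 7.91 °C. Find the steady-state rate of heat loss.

Q = 96.1 W

Series thermal resistances, inner to outer:
  R_carbon steel = (1/1.83 − 1/1.85)/(4πk) = 0.005908/(4π·40.2) = 1.169×10^-5 K/W
  R_expanded polystyrene = (1/1.85 − 1/2.50)/(4πk) = 0.1405/(4π·0.0275) = 0.4067 K/W
ΣR = 1.169×10^-5 + 0.4067 = 0.4067 K/W
Q = ΔT/ΣR = (47 °C − 7.91 °C)/0.4067 = 96.1 W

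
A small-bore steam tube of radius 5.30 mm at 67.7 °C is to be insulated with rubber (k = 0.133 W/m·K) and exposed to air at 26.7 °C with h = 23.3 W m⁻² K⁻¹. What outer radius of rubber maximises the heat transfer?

r_cr = 0.571 cm

For a cylinder, r_cr = k_ins/h = 0.133/23.3 = 0.00571 m = 0.571 cm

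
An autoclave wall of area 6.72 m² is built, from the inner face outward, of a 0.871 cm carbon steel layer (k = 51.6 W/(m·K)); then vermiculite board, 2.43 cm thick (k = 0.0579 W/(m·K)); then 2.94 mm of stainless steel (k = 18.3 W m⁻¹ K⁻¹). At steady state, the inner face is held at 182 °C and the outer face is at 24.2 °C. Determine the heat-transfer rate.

Q = 2520 W

Resistance network (inner→outer):
  R_carbon steel = L/(kA) = 0.00871/(51.6·6.72) = 2.512×10^-5 K/W
  R_vermiculite board = L/(kA) = 0.0243/(0.0579·6.72) = 0.06245 K/W
  R_stainless steel = L/(kA) = 0.00294/(18.3·6.72) = 2.391×10^-5 K/W
ΣR = 2.512×10^-5 + 0.06245 + 2.391×10^-5 = 0.06250 K/W
Q = ΔT/ΣR = (182 °C − 24.2 °C)/0.06250 = 2520 W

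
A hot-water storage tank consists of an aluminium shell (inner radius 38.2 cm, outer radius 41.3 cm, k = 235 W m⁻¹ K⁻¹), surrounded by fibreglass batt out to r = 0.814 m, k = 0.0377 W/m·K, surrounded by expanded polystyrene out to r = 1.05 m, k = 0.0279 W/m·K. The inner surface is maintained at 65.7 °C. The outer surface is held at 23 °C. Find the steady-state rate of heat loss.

Q = 12.9 W

Treat each layer as a resistance in series:
  R_aluminium = (1/0.382 − 1/0.413)/(4πk) = 0.1965/(4π·235) = 6.654×10^-5 K/W
  R_fibreglass batt = (1/0.413 − 1/0.814)/(4πk) = 1.193/(4π·0.0377) = 2.518 K/W
  R_expanded polystyrene = (1/0.814 − 1/1.05)/(4πk) = 0.2761/(4π·0.0279) = 0.7876 K/W
ΣR = 6.654×10^-5 + 2.518 + 0.7876 = 3.306 K/W
Q = ΔT/ΣR = (65.7 °C − 23 °C)/3.306 = 12.9 W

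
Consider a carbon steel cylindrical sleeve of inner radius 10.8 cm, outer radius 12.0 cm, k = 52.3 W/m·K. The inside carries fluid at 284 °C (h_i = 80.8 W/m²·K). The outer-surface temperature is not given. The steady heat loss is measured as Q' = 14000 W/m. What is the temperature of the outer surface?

T_out = 24.2 °C

Sum the resistances:
  R'_conv,in = 1/(2πr h) = 1/(2π·0.108·80.8) = 0.01824 m·K/W
  R'_carbon steel = ln(0.120/0.108)/(2πk) = 0.1054/(2π·52.3) = 3.206×10^-4 m·K/W
ΣR = 0.01856 m·K/W
ΔT = Q'·ΣR = 14000 × 0.01856 = 259.8 K
Heat flows outward, so T_out = T_in − ΔT = 284 − 259.8 = 24.2 °C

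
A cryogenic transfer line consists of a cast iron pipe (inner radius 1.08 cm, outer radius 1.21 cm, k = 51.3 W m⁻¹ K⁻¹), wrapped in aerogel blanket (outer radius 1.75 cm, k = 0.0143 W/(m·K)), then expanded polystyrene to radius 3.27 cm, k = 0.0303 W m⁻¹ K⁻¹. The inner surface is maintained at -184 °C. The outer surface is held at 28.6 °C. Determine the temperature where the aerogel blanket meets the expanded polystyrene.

T = -65.9 °C

Series thermal resistances, inner to outer:
  R'_cast iron = ln(0.0121/0.0108)/(2πk) = 0.1137/(2π·51.3) = 3.526×10^-4 m·K/W
  R'_aerogel blanket = ln(0.0175/0.0121)/(2πk) = 0.3690/(2π·0.0143) = 4.107 m·K/W
  R'_expanded polystyrene = ln(0.0327/0.0175)/(2πk) = 0.6252/(2π·0.0303) = 3.284 m·K/W
ΣR = 3.526×10^-4 + 4.107 + 3.284 = 7.391 m·K/W
Q' = ΔT/ΣR = (-184 °C − 28.6 °C)/7.391 = -28.76 W/m
From the inner boundary to the aerogel blanket/expanded polystyrene interface, ΣR_partial = 4.107 m·K/W.
T_interface = T_in − Q'·ΣR_partial = -184 °C − (-28.76)(4.107) = -65.9 °C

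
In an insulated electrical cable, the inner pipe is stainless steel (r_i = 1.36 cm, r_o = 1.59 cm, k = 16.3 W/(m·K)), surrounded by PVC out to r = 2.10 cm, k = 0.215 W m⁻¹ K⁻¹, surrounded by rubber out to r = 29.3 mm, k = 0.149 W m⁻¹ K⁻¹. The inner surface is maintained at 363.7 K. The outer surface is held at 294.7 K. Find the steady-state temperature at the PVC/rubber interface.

T = 338.3 K

Treat each layer as a resistance in series:
  R'_stainless steel = ln(0.0159/0.0136)/(2πk) = 0.1562/(2π·16.3) = 0.001526 m·K/W
  R'_PVC = ln(0.0210/0.0159)/(2πk) = 0.2782/(2π·0.215) = 0.2059 m·K/W
  R'_rubber = ln(0.0293/0.0210)/(2πk) = 0.3331/(2π·0.149) = 0.3558 m·K/W
ΣR = 0.001526 + 0.2059 + 0.3558 = 0.5632 m·K/W
Q' = ΔT/ΣR = (363.7 K − 294.7 K)/0.5632 = 122.5 W/m
From the inner boundary to the PVC/rubber interface, ΣR_partial = 0.2074 m·K/W.
T_interface = T_in − Q'·ΣR_partial = 363.7 K − (122.5)(0.2074) = 338.3 K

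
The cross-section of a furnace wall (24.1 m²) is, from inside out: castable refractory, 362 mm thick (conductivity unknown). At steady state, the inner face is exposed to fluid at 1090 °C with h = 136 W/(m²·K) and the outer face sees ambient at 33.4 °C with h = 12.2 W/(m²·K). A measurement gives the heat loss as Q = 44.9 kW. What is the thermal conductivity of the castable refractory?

ΣR = ΔT/Q = |1090 − 33.4|/44900 = 0.02353 K/W
Known resistances:
  R_conv,in = 1/(hA) = 1/(136·24.1) = 3.051×10^-4 K/W
  R_conv,out = 1/(hA) = 1/(12.2·24.1) = 0.003401 K/W
R_castable refractory = ΣR − ΣR_known = 0.02353 − 0.003706 = 0.01982 K/W
L/(kA) = 0.01982 ⇒ k = 0.362/(0.01982·24.1) = 0.758 W/m·K

k = 0.758 W/m·K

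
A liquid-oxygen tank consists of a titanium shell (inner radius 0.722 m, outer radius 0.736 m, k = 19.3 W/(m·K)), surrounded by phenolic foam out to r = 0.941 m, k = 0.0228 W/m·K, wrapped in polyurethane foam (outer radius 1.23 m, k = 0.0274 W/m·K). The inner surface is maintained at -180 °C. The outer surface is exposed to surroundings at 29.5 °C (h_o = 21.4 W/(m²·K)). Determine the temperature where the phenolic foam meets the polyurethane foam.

T = -57.1 °C

Treat each layer as a resistance in series:
  R_titanium = (1/0.722 − 1/0.736)/(4πk) = 0.02635/(4π·19.3) = 1.086×10^-4 K/W
  R_phenolic foam = (1/0.736 − 1/0.941)/(4πk) = 0.2960/(4π·0.0228) = 1.033 K/W
  R_polyurethane foam = (1/0.941 − 1/1.23)/(4πk) = 0.2497/(4π·0.0274) = 0.7252 K/W
  R_conv,out = 1/(4πr²h) = 1/(4π·1.23²·21.4) = 0.002458 K/W
ΣR = 1.086×10^-4 + 1.033 + 0.7252 + 0.002458 = 1.761 K/W
Q = ΔT/ΣR = (-180 °C − 29.5 °C)/1.761 = -119.0 W
From the inner boundary to the phenolic foam/polyurethane foam interface, ΣR_partial = 1.033 K/W.
T_interface = T_in − Q·ΣR_partial = -180 °C − (-119.0)(1.033) = -57.1 °C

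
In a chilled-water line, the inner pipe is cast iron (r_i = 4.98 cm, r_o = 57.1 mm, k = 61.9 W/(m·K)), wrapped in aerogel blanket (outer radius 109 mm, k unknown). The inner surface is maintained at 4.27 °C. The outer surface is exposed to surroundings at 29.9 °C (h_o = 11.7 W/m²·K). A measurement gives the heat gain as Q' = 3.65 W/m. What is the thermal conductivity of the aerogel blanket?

k = 0.0149 W/m·K

ΣR = ΔT/Q' = |4.27 − 29.9|/3.65 = 7.022 m·K/W
Known resistances:
  R'_cast iron = ln(0.0571/0.0498)/(2πk) = 0.1368/(2π·61.9) = 3.517×10^-4 m·K/W
  R'_conv,out = 1/(2πr h) = 1/(2π·0.109·11.7) = 0.1248 m·K/W
R_aerogel blanket = ΣR − ΣR_known = 7.022 − 0.1252 = 6.897 m·K/W
ln(r₂/r₁)/(2πk) = 6.897 ⇒ k = 0.6465/(2π·6.897) = 0.0149 W/m·K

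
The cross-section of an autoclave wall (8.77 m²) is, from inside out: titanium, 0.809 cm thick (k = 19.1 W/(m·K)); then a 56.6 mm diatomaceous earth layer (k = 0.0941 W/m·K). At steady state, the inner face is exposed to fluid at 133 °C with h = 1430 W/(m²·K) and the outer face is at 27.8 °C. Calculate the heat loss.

Treat each layer as a resistance in series:
  R_conv,in = 1/(hA) = 1/(1430·8.77) = 7.974×10^-5 K/W
  R_titanium = L/(kA) = 0.00809/(19.1·8.77) = 4.830×10^-5 K/W
  R_diatomaceous earth = L/(kA) = 0.0566/(0.0941·8.77) = 0.06858 K/W
ΣR = 7.974×10^-5 + 4.830×10^-5 + 0.06858 = 0.06871 K/W
Q = ΔT/ΣR = (133 °C − 27.8 °C)/0.06871 = 1530 W

Q = 1530 W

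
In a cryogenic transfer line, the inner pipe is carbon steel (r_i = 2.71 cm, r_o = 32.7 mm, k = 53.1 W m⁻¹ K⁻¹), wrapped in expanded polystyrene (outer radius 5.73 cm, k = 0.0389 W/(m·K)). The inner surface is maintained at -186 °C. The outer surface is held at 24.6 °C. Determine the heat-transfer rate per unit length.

Q' = 91.7 W/m

Resistance network (inner→outer):
  R'_carbon steel = ln(0.0327/0.0271)/(2πk) = 0.1878/(2π·53.1) = 5.630×10^-4 m·K/W
  R'_expanded polystyrene = ln(0.0573/0.0327)/(2πk) = 0.5609/(2π·0.0389) = 2.295 m·K/W
ΣR = 5.630×10^-4 + 2.295 = 2.296 m·K/W
Q' = ΔT/ΣR = (-186 °C − 24.6 °C)/2.296 = -91.7 W/m
(Negative Q' ⇒ heat flows inward; heat gain = 91.7 W/m.)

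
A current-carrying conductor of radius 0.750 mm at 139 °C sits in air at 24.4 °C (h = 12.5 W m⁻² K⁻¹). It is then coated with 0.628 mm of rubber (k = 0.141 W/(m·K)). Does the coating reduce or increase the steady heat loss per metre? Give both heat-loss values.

Critical radius for a cylinder: r_cr = k/h = 0.0113 m = 1.13 cm.
Outer radius after coating: r₂ = 7.50×10^-4 + 6.28×10^-4 = 0.001378 m.
Since r₁ < r_cr and r₂ ≤ r_cr, the coating moves toward the maximum at r_cr — heat loss rises.
Bare: R = 1/(2πr₁h) = 16.98 m·K/W; Q = 114.6/16.98 = 6.75 W/m.
Coated: R = R_cond + R_conv = 9.926 m·K/W; Q = 114.6/9.926 = 11.5 W/m.

increases: 6.75 → 11.5 W/m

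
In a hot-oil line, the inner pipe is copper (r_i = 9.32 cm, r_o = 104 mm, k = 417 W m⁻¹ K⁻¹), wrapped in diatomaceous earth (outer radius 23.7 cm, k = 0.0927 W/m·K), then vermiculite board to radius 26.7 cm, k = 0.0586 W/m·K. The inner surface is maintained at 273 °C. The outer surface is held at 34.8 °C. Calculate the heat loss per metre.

Treat each layer as a resistance in series:
  R'_copper = ln(0.104/0.0932)/(2πk) = 0.1096/(2π·417) = 4.185×10^-5 m·K/W
  R'_diatomaceous earth = ln(0.237/0.104)/(2πk) = 0.8237/(2π·0.0927) = 1.414 m·K/W
  R'_vermiculite board = ln(0.267/0.237)/(2πk) = 0.1192/(2π·0.0586) = 0.3237 m·K/W
ΣR = 4.185×10^-5 + 1.414 + 0.3237 = 1.738 m·K/W
Q' = ΔT/ΣR = (273 °C − 34.8 °C)/1.738 = 137 W/m

Q' = 137 W/m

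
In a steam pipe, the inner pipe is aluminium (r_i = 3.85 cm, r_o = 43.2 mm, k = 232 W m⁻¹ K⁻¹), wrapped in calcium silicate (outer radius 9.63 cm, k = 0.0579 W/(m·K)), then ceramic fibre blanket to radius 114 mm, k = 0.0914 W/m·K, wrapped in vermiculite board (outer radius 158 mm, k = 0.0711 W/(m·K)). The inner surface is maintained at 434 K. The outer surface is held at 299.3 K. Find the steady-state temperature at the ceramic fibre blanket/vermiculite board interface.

Resistance network (inner→outer):
  R'_aluminium = ln(0.0432/0.0385)/(2πk) = 0.1152/(2π·232) = 7.902×10^-5 m·K/W
  R'_calcium silicate = ln(0.0963/0.0432)/(2πk) = 0.8016/(2π·0.0579) = 2.204 m·K/W
  R'_ceramic fibre blanket = ln(0.114/0.0963)/(2πk) = 0.1687/(2π·0.0914) = 0.2938 m·K/W
  R'_vermiculite board = ln(0.158/0.114)/(2πk) = 0.3264/(2π·0.0711) = 0.7306 m·K/W
ΣR = 7.902×10^-5 + 2.204 + 0.2938 + 0.7306 = 3.228 m·K/W
Q' = ΔT/ΣR = (434 K − 299.3 K)/3.228 = 41.73 W/m
From the inner boundary to the ceramic fibre blanket/vermiculite board interface, ΣR_partial = 2.498 m·K/W.
T_interface = T_in − Q'·ΣR_partial = 434 K − (41.73)(2.498) = 329.8 K

T = 329.8 K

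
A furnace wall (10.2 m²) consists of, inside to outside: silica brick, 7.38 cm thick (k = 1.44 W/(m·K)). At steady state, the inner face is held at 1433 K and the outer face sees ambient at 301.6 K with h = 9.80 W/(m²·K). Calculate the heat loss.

Treat each layer as a resistance in series:
  R_silica brick = L/(kA) = 0.0738/(1.44·10.2) = 0.005025 K/W
  R_conv,out = 1/(hA) = 1/(9.80·10.2) = 0.01000 K/W
ΣR = 0.005025 + 0.01000 = 0.01503 K/W
Q = ΔT/ΣR = (1433 K − 301.6 K)/0.01503 = 75300 W

Q = 75.3 kW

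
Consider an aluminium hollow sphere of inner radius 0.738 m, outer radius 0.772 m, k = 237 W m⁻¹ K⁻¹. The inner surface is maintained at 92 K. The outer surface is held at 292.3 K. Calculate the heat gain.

Q = 10000 kW

Q = 4πk·ΔT/(1/r₁ − 1/r₂) = 4π × 237 × 200.3 / (1/0.738 − 1/0.772) = 1.00×10^7 W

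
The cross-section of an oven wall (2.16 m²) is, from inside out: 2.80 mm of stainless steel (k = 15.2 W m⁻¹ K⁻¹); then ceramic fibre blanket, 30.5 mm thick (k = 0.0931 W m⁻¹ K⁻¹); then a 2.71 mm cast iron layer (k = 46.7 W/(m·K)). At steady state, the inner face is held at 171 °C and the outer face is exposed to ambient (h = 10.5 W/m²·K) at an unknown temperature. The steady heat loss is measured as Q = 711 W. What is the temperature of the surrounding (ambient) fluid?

Series resistances:
  R_stainless steel = L/(kA) = 0.00280/(15.2·2.16) = 8.528×10^-5 K/W
  R_ceramic fibre blanket = L/(kA) = 0.0305/(0.0931·2.16) = 0.1517 K/W
  R_cast iron = L/(kA) = 0.00271/(46.7·2.16) = 2.687×10^-5 K/W
  R_conv,out = 1/(hA) = 1/(10.5·2.16) = 0.04409 K/W
ΣR = 0.1959 K/W
ΔT = Q·ΣR = 711 × 0.1959 = 139.3 K
Heat flows outward, so T_out = T_in − ΔT = 171 − 139.3 = 31.7 °C

T_out = 31.7 °C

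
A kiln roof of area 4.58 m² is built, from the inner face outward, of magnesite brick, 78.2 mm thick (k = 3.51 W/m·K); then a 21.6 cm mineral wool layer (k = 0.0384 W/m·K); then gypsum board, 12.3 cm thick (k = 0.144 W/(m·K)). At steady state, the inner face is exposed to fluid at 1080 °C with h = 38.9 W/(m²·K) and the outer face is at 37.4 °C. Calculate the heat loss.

Q = 732 W

Resistance network (inner→outer):
  R_conv,in = 1/(hA) = 1/(38.9·4.58) = 0.005613 K/W
  R_magnesite brick = L/(kA) = 0.0782/(3.51·4.58) = 0.004864 K/W
  R_mineral wool = L/(kA) = 0.216/(0.0384·4.58) = 1.228 K/W
  R_gypsum board = L/(kA) = 0.123/(0.144·4.58) = 0.1865 K/W
ΣR = 0.005613 + 0.004864 + 1.228 + 0.1865 = 1.425 K/W
Q = ΔT/ΣR = (1080 °C − 37.4 °C)/1.425 = 732 W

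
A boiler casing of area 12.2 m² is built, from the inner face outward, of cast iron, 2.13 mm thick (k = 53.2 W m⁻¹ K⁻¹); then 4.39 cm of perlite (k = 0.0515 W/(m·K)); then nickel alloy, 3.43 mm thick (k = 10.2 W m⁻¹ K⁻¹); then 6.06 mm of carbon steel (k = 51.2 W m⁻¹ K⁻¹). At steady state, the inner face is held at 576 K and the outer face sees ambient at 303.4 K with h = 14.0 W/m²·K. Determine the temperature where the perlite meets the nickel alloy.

Resistance network (inner→outer):
  R_cast iron = L/(kA) = 0.00213/(53.2·12.2) = 3.282×10^-6 K/W
  R_perlite = L/(kA) = 0.0439/(0.0515·12.2) = 0.06987 K/W
  R_nickel alloy = L/(kA) = 0.00343/(10.2·12.2) = 2.756×10^-5 K/W
  R_carbon steel = L/(kA) = 0.00606/(51.2·12.2) = 9.702×10^-6 K/W
  R_conv,out = 1/(hA) = 1/(14.0·12.2) = 0.005855 K/W
ΣR = 3.282×10^-6 + 0.06987 + 2.756×10^-5 + 9.702×10^-6 + 0.005855 = 0.07577 K/W
Q = ΔT/ΣR = (576 K − 303.4 K)/0.07577 = 3598 W
From the inner boundary to the perlite/nickel alloy interface, ΣR_partial = 0.06987 K/W.
T_interface = T_in − Q·ΣR_partial = 576 K − (3598)(0.06987) = 324.6 K

T = 324.6 K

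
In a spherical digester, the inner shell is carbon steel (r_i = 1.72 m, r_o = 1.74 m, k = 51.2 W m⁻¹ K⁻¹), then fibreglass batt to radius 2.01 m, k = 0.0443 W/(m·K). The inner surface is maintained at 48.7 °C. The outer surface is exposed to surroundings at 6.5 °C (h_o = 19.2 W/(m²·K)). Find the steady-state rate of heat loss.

Q = 302 W

Resistance network (inner→outer):
  R_carbon steel = (1/1.72 − 1/1.74)/(4πk) = 0.006683/(4π·51.2) = 1.039×10^-5 K/W
  R_fibreglass batt = (1/1.74 − 1/2.01)/(4πk) = 0.07720/(4π·0.0443) = 0.1387 K/W
  R_conv,out = 1/(4πr²h) = 1/(4π·2.01²·19.2) = 0.001026 K/W
ΣR = 1.039×10^-5 + 0.1387 + 0.001026 = 0.1397 K/W
Q = ΔT/ΣR = (48.7 °C − 6.5 °C)/0.1397 = 302 W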